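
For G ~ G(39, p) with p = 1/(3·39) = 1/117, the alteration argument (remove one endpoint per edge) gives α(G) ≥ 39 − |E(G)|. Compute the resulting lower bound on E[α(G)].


E[|E(G)|] = C(39, 2)·p = 741 · (1/117) = 19/3.
E[α(G)] ≥ n − E[|E(G)|] = 39 − 19/3 = 98/3.
Numerically: ≈ 32.66667.
(This is only a lower bound; the true E[α(G)] may be larger.)

E[α(G)] ≥ 98/3 ≈ 32.66667.


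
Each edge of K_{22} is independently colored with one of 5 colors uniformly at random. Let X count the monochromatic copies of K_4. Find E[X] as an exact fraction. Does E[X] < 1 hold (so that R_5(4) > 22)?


E[X] = C(22, 4) · 5^{1 − 6} = 7315 · 5^{−5} = 7315/3125.
As a reduced fraction: E[X] = 1463/625 ≈ 2.341.
Is E[X] < 1? NO.
Since E[X] ≥ 1, the first-moment bound is inconclusive at n = 22; it does NOT by itself certify R_5(4) > 22.

E[X] = 1463/625 ≈ 2.341; E[X] ≥ 1; first-moment method inconclusive here.


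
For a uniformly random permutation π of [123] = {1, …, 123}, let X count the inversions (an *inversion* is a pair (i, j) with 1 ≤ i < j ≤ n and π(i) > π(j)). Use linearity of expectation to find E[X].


Write X = Σ X_I over the C(123, 2) = 7503 pairs i < j, with X_I the indicator of one inversion.
There are 7503 indicators.
For each fixed pair i < j, the values π(i) and π(j) are two distinct elements of {1, …, 123} in uniformly random order; by symmetry P[π(i) > π(j)] = 1/2.
By linearity: E[X] = 7503 · (1/2) = C(123, 2) · (1/2) = 7503/2 = 7503/2 ≈ 3751.5000.

E[X] = 7503/2 = 3751.5000.


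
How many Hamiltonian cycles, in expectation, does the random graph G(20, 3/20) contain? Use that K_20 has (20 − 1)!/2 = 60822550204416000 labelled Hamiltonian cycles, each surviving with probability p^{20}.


K_20 has (20 − 1)!/2 = 60822550204416000 labelled Hamiltonian cycles.
For each such Hamiltonian cycle H, let X_H = 1 if all 20 edges of H are present in G. Then P[X_H = 1] = p^{20} = (3/20)^{20} = 3486784401/104857600000000000000000000.
Summing the indicators: E[X] = Σ_H E[X_H] = 60822550204416000 · p^{20} = 60822550204416000 · 3486784401/104857600000000000000000000 = 51776152168407487821/25600000000000000000.
Numerically: E[X] ≈ 2.023.

E[X] = 60822550204416000 · (3/20)^{20} = 51776152168407487821/25600000000000000000 ≈ 2.023.


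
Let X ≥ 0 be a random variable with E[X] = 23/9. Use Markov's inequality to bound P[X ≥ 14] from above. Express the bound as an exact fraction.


μ = E[X] = 23/9, a = 14.
Markov: P[X ≥ 14] ≤ μ/a = (23/9)/14 = 23/126.
Numerically: ≈ 0.183.
(Since a = 14 > μ = 2.556, the bound 23/126 is < 1 and informative.)

P[X ≥ 14] ≤ 23/126 ≈ 0.183.


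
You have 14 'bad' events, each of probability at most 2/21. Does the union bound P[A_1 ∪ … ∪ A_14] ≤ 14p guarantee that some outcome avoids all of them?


Union bound: P[∪_{i=1}^{14} A_i] ≤ Σ_i P[A_i] ≤ 14·p = 14·(2/21) = 4/3.
Numerically: 4/3 ≈ 1.33333.
Is 4/3 < 1? NO.
Since the bound 4/3 is ≥ 1, the union bound is uninformative here; it does NOT by itself certify existence.

14·p = 4/3 ≈ 1.33333; existence NOT certified by the union bound.


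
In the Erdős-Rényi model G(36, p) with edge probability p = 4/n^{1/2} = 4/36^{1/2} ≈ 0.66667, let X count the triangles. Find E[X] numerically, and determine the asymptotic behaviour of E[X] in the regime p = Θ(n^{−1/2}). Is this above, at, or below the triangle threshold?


Number of potential triangles: C(36, 3) = 7140.
Each occurs with probability p³ ≈ (0.66667)³ ≈ 2.9629630e-01.
By linearity: E[X] = C(36, 3)·p³ ≈ 7140 · 2.9629630e-01 ≈ 2115.55556.
Since α = 1/2 < 1, p = c/n^{1/2} ≫ 1/n is above the triangle threshold p ~ 1/n. Asymptotically E[X] ~ (c³/6)·n^{3(1−α)} = (4³/6)·n^{1.5} → ∞; triangles are abundant w.h.p.

E[X] ≈ 2115.55556; in regime p = Θ(1/n^{1/2}) E[X] diverges (above the triangle threshold p ~ 1/n).


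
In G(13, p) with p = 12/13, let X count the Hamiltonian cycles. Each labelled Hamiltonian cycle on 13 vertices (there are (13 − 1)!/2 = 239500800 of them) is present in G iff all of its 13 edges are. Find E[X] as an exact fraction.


K_13 has (13 − 1)!/2 = 239500800 labelled Hamiltonian cycles.
For each such Hamiltonian cycle H, let X_H = 1 if all 13 edges of H are present in G. Then P[X_H = 1] = p^{13} = (12/13)^{13} = 106993205379072/302875106592253.
Summing the indicators: E[X] = Σ_H E[X_H] = 239500800 · p^{13} = 239500800 · 106993205379072/302875106592253 = 25624958282852047257600/302875106592253.
Numerically: E[X] ≈ 8.461e+07.

E[X] = 239500800 · (12/13)^{13} = 25624958282852047257600/302875106592253 ≈ 8.461e+07.


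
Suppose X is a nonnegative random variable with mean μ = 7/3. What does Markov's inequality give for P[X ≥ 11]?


μ = E[X] = 7/3, a = 11.
Markov: P[X ≥ 11] ≤ μ/a = (7/3)/11 = 7/33.
Numerically: ≈ 0.212121.
(Since a = 11 > μ = 2.333333, the bound 7/33 is < 1 and informative.)

P[X ≥ 11] ≤ 7/33 ≈ 0.212121.


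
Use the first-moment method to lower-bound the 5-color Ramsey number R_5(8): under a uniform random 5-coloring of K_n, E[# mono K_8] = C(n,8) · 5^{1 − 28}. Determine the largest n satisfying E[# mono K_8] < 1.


We need C(n, 8) · 5^{1 − 28} < 1, i.e. C(n, 8) < 5^{28 − 1} = 7450580596923828125.
Check values of n near the boundary:
  n = 858: C(858, 8) = 7049584530256467771; 7049584530256467771 < 7450580596923828125? YES
  n = 859: C(859, 8) = 7115855595170747139; 7115855595170747139 < 7450580596923828125? YES
  n = 860: C(860, 8) = 7182671140665308145; 7182671140665308145 < 7450580596923828125? YES
  n = 861: C(861, 8) = 7250034996615275865; 7250034996615275865 < 7450580596923828125? YES
  n = 862: C(862, 8) = 7317951015318931845; 7317951015318931845 < 7450580596923828125? YES
  n = 863: C(863, 8) = 7386423071602617757; 7386423071602617757 < 7450580596923828125? YES
  n = 864: C(864, 8) = 7455455062926006708; 7455455062926006708 < 7450580596923828125? NO
  n = 865: C(865, 8) = 7525050909487743060; 7525050909487743060 < 7450580596923828125? NO
  n = 866: C(866, 8) = 7595214554331451620; 7595214554331451620 < 7450580596923828125? NO
The largest n with C(n, 8) < 7450580596923828125 is n = 863 (where E[X] = 7386423071602617757/7450580596923828125 ≈ 0.991). Hence R_5(8) > 863, i.e. R_5(8) ≥ 864.

Largest n = 863; hence R_5(8) > 863.


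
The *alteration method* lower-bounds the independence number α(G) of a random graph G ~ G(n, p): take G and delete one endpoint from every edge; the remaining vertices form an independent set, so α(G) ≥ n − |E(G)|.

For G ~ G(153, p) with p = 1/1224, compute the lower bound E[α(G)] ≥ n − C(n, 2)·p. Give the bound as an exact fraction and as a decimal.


E[|E(G)|] = C(153, 2)·p = 11628 · (1/1224) = 19/2.
E[α(G)] ≥ n − E[|E(G)|] = 153 − 19/2 = 287/2.
Numerically: ≈ 143.50000.
(This is only a lower bound; the true E[α(G)] may be larger.)

E[α(G)] ≥ 287/2 ≈ 143.50000.


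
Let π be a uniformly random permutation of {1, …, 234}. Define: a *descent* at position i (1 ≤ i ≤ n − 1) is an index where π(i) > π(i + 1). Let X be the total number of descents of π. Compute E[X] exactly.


Write X = Σ X_I over i = 1, …, 233, with X_I the indicator of one descent.
There are 233 indicators.
For each fixed i, the pair (π(i), π(i+1)) is a uniformly random ordered pair of distinct values from {1, …, 234}; by symmetry P[π(i) > π(i+1)] = 1/2.
By linearity: E[X] = 233 · (1/2) = (234 − 1) · (1/2) = 233/2 ≈ 116.5000.

E[X] = 233/2 = 116.5000.


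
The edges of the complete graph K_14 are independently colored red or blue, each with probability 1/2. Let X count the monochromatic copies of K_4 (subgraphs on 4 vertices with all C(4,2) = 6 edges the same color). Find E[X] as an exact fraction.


Let X = Σ_S X_S over the C(14, 4) = 1001 subsets S of size 4, where X_S = 1 if the K_4 on S is monochromatic.
For a fixed S, the K_4 on S has C(4, 2) = 6 edges. P[all 6 edges red] = (1/2)^6, and likewise for blue, so P[monochromatic] = 2·(1/2)^6 = 2^{1 − 6} = 1/32.
By linearity: E[X] = C(14, 4) · 2^{1 − 6} = 1001 · 1/32 = 1001/32.
Numerically: E[X] ≈ 31.2812.

E[X] = C(14,4)·2^(1−C(4,2)) = 1001/32 ≈ 31.2812.


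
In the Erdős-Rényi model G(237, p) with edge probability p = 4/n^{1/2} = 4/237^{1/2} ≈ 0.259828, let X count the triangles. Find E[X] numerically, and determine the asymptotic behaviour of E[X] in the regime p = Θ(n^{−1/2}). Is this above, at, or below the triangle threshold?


Number of potential triangles: C(237, 3) = 2190670.
Each occurs with probability p³ ≈ (0.259828)³ ≈ 1.75411255e-02.
By linearity: E[X] = C(237, 3)·p³ ≈ 2190670 · 1.75411255e-02 ≈ 38426.817327.
Since α = 1/2 < 1, p = c/n^{1/2} ≫ 1/n is above the triangle threshold p ~ 1/n. Asymptotically E[X] ~ (c³/6)·n^{3(1−α)} = (4³/6)·n^{1.5} → ∞; triangles are abundant w.h.p.

E[X] ≈ 38426.817327; in regime p = Θ(1/n^{1/2}) E[X] diverges (above the triangle threshold p ~ 1/n).


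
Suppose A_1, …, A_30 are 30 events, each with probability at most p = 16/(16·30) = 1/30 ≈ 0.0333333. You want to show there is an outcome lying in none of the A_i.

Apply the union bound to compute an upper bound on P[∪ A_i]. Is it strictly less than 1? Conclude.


Union bound: P[∪_{i=1}^{30} A_i] ≤ Σ_i P[A_i] ≤ 30·p = 30·(1/30) = 1.
Numerically: 1 ≈ 1.0000000.
Is 1 < 1? NO.
Since the bound 1 is ≥ 1, the union bound is uninformative here; it does NOT by itself certify existence.

30·p = 1 ≈ 1.0000000; existence NOT certified by the union bound.


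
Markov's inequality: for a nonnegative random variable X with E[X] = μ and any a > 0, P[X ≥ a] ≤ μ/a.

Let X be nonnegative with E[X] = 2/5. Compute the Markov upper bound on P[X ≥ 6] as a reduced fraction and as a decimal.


μ = E[X] = 2/5, a = 6.
Markov: P[X ≥ 6] ≤ μ/a = (2/5)/6 = 1/15.
Numerically: ≈ 0.0667.
(Since a = 6 > μ = 0.4000, the bound 1/15 is < 1 and informative.)

P[X ≥ 6] ≤ 1/15 ≈ 0.0667.


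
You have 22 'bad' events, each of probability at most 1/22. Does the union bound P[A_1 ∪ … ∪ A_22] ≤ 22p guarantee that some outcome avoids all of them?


Union bound: P[∪_{i=1}^{22} A_i] ≤ Σ_i P[A_i] ≤ 22·p = 22·(1/22) = 1.
Numerically: 1 ≈ 1.0000.
Is 1 < 1? NO.
Since the bound 1 is ≥ 1, the union bound is uninformative here; it does NOT by itself certify existence.

22·p = 1 ≈ 1.0000; existence NOT certified by the union bound.


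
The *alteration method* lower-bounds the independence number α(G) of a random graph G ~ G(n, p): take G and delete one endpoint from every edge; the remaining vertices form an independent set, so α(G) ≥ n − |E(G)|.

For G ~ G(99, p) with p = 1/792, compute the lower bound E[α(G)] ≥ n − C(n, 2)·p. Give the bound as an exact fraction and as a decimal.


E[|E(G)|] = C(99, 2)·p = 4851 · (1/792) = 49/8.
E[α(G)] ≥ n − E[|E(G)|] = 99 − 49/8 = 743/8.
Numerically: ≈ 92.87500.
(This is only a lower bound; the true E[α(G)] may be larger.)

E[α(G)] ≥ 743/8 ≈ 92.87500.


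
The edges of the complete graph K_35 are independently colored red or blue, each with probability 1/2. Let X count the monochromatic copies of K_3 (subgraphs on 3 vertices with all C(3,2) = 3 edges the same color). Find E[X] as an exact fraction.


Let X = Σ_S X_S over the C(35, 3) = 6545 subsets S of size 3, where X_S = 1 if the K_3 on S is monochromatic.
For a fixed S, the K_3 on S has C(3, 2) = 3 edges. P[all 3 edges red] = (1/2)^3, and likewise for blue, so P[monochromatic] = 2·(1/2)^3 = 2^{1 − 3} = 1/4.
Summing: E[X] = C(35, 3) · 2^{1 − 3} = 6545 · 1/4 = 6545/4.
Numerically: E[X] ≈ 1636.25000.

E[X] = C(35,3)·2^(1−C(3,2)) = 6545/4 ≈ 1636.25000.


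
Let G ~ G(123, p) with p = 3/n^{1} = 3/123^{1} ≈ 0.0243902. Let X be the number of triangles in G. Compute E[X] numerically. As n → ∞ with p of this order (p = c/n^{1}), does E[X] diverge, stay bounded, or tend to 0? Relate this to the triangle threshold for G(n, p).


Number of potential triangles: C(123, 3) = 302621.
Each occurs with probability p³ ≈ (0.0243902)³ ≈ 1.45093658e-05.
By linearity: E[X] = C(123, 3)·p³ ≈ 302621 · 1.45093658e-05 ≈ 4.390839.
Here α = 1, so p = 3/n is exactly at the triangle threshold p ~ 1/n. Asymptotically E[X] → c³/6 = 3³/6 = 9/2 ≈ 4.500000, a bounded constant. In this regime the triangle count is asymptotically Poisson(c³/6).

E[X] ≈ 4.390839; in regime p = Θ(1/n^{1}) E[X] stays bounded (at the triangle threshold p ~ 1/n).


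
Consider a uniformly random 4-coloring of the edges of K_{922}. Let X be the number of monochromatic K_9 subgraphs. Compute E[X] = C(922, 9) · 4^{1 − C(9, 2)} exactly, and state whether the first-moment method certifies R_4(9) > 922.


E[X] = C(922, 9) · 4^{1 − 36} = 1275867683890227543270 · 4^{−35} = 1275867683890227543270/1180591620717411303424.
As a reduced fraction: E[X] = 637933841945113771635/590295810358705651712 ≈ 1.081.
Is E[X] < 1? NO.
Since E[X] ≥ 1, the first-moment bound is inconclusive at n = 922; it does NOT by itself certify R_4(9) > 922.

E[X] = 637933841945113771635/590295810358705651712 ≈ 1.081; E[X] ≥ 1; first-moment method inconclusive here.


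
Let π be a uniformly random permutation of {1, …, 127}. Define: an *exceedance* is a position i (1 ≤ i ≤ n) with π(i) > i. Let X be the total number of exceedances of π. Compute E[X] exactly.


Write X = Σ_{i=1}^{127} X_i, where X_i = 1_{π(i) > i}.
For each fixed i, π(i) is uniform over {1, …, 127} (marginal of a uniform permutation), so P[π(i) > i] = (n − i)/n. Summing: Σ_{i=1}^{127} (n − i)/n = (0 + 1 + … + 126)/127 = 127(127 − 1)/(2·127) = (127 − 1)/2.
Hence E[X] = Σ_{i=1}^{127} (127 − i)/127 = 63 ≈ 63.000000.

E[X] = 63 = 63.000000.


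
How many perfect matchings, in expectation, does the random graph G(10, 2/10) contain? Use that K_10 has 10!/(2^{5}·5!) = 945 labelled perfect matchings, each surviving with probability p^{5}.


K_10 has 10!/(2^{5}·5!) = 945 labelled perfect matchings.
For each such perfect matching H, let X_H = 1 if all 5 edges of H are present in G. Then P[X_H = 1] = p^{5} = (1/5)^{5} = 1/3125.
By linearity of expectation: E[X] = Σ_H E[X_H] = 945 · p^{5} = 945 · 1/3125 = 189/625.
Numerically: E[X] ≈ 0.3024.

E[X] = 945 · (1/5)^{5} = 189/625 ≈ 0.3024.


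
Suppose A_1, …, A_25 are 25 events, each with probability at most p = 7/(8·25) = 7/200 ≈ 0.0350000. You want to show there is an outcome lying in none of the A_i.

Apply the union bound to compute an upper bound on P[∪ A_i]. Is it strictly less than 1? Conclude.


Union bound: P[∪_{i=1}^{25} A_i] ≤ Σ_i P[A_i] ≤ 25·p = 25·(7/200) = 7/8.
Numerically: 7/8 ≈ 0.8750000.
Is 7/8 < 1? YES.
Since P[∪ A_i] ≤ 7/8 < 1, the complement has P[∩ A_i^c] ≥ 1 − 7/8 = 1/8 > 0, so some outcome avoids every A_i.

25·p = 7/8 ≈ 0.8750000; existence CERTIFIED by the union bound.


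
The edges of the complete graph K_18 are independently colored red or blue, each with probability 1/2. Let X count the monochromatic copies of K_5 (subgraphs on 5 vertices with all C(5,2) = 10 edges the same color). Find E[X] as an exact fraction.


Let X = Σ_S X_S over the C(18, 5) = 8568 subsets S of size 5, where X_S = 1 if the K_5 on S is monochromatic.
For a fixed S, the K_5 on S has C(5, 2) = 10 edges. P[all 10 edges red] = (1/2)^10, and likewise for blue, so P[monochromatic] = 2·(1/2)^10 = 2^{1 − 10} = 1/512.
Summing: E[X] = C(18, 5) · 2^{1 − 10} = 8568 · 1/512 = 1071/64.
Numerically: E[X] ≈ 16.734375.

E[X] = C(18,5)·2^(1−C(5,2)) = 1071/64 ≈ 16.734375.


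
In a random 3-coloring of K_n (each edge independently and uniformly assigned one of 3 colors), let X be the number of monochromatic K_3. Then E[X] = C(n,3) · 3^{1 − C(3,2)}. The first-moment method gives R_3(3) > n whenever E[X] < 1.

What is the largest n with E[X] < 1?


We need C(n, 3) · 3^{1 − 3} < 1, i.e. C(n, 3) < 3^{3 − 1} = 9.
Check values of n near the boundary:
  n = 3: C(3, 3) = 1; 1 < 9? YES
  n = 4: C(4, 3) = 4; 4 < 9? YES
  n = 5: C(5, 3) = 10; 10 < 9? NO
The largest n with C(n, 3) < 9 is n = 4 (where E[X] = 4/9 ≈ 0.4444444). Hence R_3(3) > 4, i.e. R_3(3) ≥ 5.

Largest n = 4; hence R_3(3) > 4.


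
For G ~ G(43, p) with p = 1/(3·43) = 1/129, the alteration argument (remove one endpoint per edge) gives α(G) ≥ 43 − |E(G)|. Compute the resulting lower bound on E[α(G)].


E[|E(G)|] = C(43, 2)·p = 903 · (1/129) = 7.
E[α(G)] ≥ n − E[|E(G)|] = 43 − 7 = 36.
Numerically: ≈ 36.00000.
(This is only a lower bound; the true E[α(G)] may be larger.)

E[α(G)] ≥ 36 ≈ 36.00000.


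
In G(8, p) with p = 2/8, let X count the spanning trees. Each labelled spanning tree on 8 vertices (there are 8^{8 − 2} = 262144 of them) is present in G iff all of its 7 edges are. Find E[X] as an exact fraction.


K_8 has 8^{8 − 2} = 262144 labelled spanning trees.
For each such spanning tree H, let X_H = 1 if all 7 edges of H are present in G. Then P[X_H = 1] = p^{7} = (1/4)^{7} = 1/16384.
By linearity: E[X] = Σ_H E[X_H] = 262144 · p^{7} = 262144 · 1/16384 = 16.
Numerically: E[X] ≈ 16.

E[X] = 262144 · (1/4)^{7} = 16 ≈ 16.


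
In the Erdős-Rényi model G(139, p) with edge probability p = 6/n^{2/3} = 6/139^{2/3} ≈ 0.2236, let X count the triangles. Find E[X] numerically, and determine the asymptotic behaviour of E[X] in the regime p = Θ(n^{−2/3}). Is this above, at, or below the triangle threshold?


Number of potential triangles: C(139, 3) = 437989.
Each occurs with probability p³ ≈ (0.2236)³ ≈ 1.117955e-02.
By linearity: E[X] = C(139, 3)·p³ ≈ 437989 · 1.117955e-02 ≈ 4896.5180.
Since α = 2/3 < 1, p = c/n^{2/3} ≫ 1/n is above the triangle threshold p ~ 1/n. Asymptotically E[X] ~ (c³/6)·n^{3(1−α)} = (6³/6)·n^{1} → ∞; triangles are abundant w.h.p.

E[X] ≈ 4896.5180; in regime p = Θ(1/n^{2/3}) E[X] diverges (above the triangle threshold p ~ 1/n).


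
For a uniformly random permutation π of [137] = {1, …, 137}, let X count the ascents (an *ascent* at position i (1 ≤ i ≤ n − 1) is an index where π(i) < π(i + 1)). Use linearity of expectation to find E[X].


Write X = Σ X_I over i = 1, …, 136, with X_I the indicator of one ascent.
There are 136 indicators.
For each fixed i, the pair (π(i), π(i+1)) is a uniformly random ordered pair of distinct values from {1, …, 137}; by symmetry P[π(i) < π(i+1)] = 1/2.
By linearity: E[X] = 136 · (1/2) = (137 − 1) · (1/2) = 68 ≈ 68.0000.

E[X] = 68 = 68.0000.


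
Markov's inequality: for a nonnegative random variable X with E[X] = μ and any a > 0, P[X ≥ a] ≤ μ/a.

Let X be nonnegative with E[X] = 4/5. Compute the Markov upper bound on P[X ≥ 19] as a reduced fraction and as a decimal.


μ = E[X] = 4/5, a = 19.
Markov: P[X ≥ 19] ≤ μ/a = (4/5)/19 = 4/95.
Numerically: ≈ 0.0421.
(Since a = 19 > μ = 0.8000, the bound 4/95 is < 1 and informative.)

P[X ≥ 19] ≤ 4/95 ≈ 0.0421.


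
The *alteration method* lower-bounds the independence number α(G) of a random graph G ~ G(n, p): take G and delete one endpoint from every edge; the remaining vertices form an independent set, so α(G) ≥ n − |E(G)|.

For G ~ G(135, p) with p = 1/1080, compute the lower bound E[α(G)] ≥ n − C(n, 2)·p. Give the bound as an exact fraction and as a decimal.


E[|E(G)|] = C(135, 2)·p = 9045 · (1/1080) = 67/8.
E[α(G)] ≥ n − E[|E(G)|] = 135 − 67/8 = 1013/8.
Numerically: ≈ 126.625.
(This is only a lower bound; the true E[α(G)] may be larger.)

E[α(G)] ≥ 1013/8 ≈ 126.625.


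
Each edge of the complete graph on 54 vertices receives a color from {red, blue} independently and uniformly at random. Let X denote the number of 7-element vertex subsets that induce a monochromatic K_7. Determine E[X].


Let X = Σ_S X_S over the C(54, 7) = 177100560 subsets S of size 7, where X_S = 1 if the K_7 on S is monochromatic.
For a fixed S, the K_7 on S has C(7, 2) = 21 edges. P[all 21 edges red] = (1/2)^21, and likewise for blue, so P[monochromatic] = 2·(1/2)^21 = 2^{1 − 21} = 1/1048576.
Summing: E[X] = C(54, 7) · 2^{1 − 21} = 177100560 · 1/1048576 = 11068785/65536.
Numerically: E[X] ≈ 168.896255.

E[X] = C(54,7)·2^(1−C(7,2)) = 11068785/65536 ≈ 168.896255.


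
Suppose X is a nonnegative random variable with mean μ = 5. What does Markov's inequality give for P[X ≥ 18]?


μ = E[X] = 5, a = 18.
Markov: P[X ≥ 18] ≤ μ/a = (5)/18 = 5/18.
Numerically: ≈ 0.2778.
(Since a = 18 > μ = 5.0000, the bound 5/18 is < 1 and informative.)

P[X ≥ 18] ≤ 5/18 ≈ 0.2778.


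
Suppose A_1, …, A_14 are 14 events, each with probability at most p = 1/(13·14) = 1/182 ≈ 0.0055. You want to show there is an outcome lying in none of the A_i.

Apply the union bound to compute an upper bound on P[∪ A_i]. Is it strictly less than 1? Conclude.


Union bound: P[∪_{i=1}^{14} A_i] ≤ Σ_i P[A_i] ≤ 14·p = 14·(1/182) = 1/13.
Numerically: 1/13 ≈ 0.0769.
Is 1/13 < 1? YES.
Since P[∪ A_i] ≤ 1/13 < 1, the complement has P[∩ A_i^c] ≥ 1 − 1/13 = 12/13 > 0, so some outcome avoids every A_i.

14·p = 1/13 ≈ 0.0769; existence CERTIFIED by the union bound.


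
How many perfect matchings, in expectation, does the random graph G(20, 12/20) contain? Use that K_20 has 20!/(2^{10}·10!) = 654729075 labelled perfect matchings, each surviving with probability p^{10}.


K_20 has 20!/(2^{10}·10!) = 654729075 labelled perfect matchings.
For each such perfect matching H, let X_H = 1 if all 10 edges of H are present in G. Then P[X_H = 1] = p^{10} = (3/5)^{10} = 59049/9765625.
By linearity: E[X] = Σ_H E[X_H] = 654729075 · p^{10} = 654729075 · 59049/9765625 = 1546443885987/390625.
Numerically: E[X] ≈ 3.959e+06.

E[X] = 654729075 · (3/5)^{10} = 1546443885987/390625 ≈ 3.959e+06.


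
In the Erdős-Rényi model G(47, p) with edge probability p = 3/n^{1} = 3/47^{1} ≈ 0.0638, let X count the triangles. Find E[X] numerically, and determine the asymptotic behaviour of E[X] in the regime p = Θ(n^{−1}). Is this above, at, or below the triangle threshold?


Number of potential triangles: C(47, 3) = 16215.
Each occurs with probability p³ ≈ (0.0638)³ ≈ 2.60058e-04.
By linearity: E[X] = C(47, 3)·p³ ≈ 16215 · 2.60058e-04 ≈ 4.217.
Here α = 1, so p = 3/n is exactly at the triangle threshold p ~ 1/n. Asymptotically E[X] → c³/6 = 3³/6 = 9/2 ≈ 4.500, a bounded constant. In this regime the triangle count is asymptotically Poisson(c³/6).

E[X] ≈ 4.217; in regime p = Θ(1/n^{1}) E[X] stays bounded (at the triangle threshold p ~ 1/n).


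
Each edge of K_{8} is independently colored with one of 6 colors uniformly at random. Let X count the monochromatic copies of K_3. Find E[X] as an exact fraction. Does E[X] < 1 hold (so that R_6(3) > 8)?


E[X] = C(8, 3) · 6^{1 − 3} = 56 · 6^{−2} = 56/36.
As a reduced fraction: E[X] = 14/9 ≈ 1.556.
Is E[X] < 1? NO.
Since E[X] ≥ 1, the first-moment bound is inconclusive at n = 8; it does NOT by itself certify R_6(3) > 8.

E[X] = 14/9 ≈ 1.556; E[X] ≥ 1; first-moment method inconclusive here.


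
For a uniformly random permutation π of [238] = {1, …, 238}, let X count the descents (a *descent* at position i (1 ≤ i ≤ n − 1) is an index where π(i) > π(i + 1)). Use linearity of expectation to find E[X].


Write X = Σ X_I over i = 1, …, 237, with X_I the indicator of one descent.
There are 237 indicators.
For each fixed i, the pair (π(i), π(i+1)) is a uniformly random ordered pair of distinct values from {1, …, 238}; by symmetry P[π(i) > π(i+1)] = 1/2.
By linearity: E[X] = 237 · (1/2) = (238 − 1) · (1/2) = 237/2 ≈ 118.500.

E[X] = 237/2 = 118.500.


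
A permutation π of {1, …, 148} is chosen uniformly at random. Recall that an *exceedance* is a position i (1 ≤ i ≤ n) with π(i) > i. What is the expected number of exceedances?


Write X = Σ_{i=1}^{148} X_i, where X_i = 1_{π(i) > i}.
For each fixed i, π(i) is uniform over {1, …, 148} (marginal of a uniform permutation), so P[π(i) > i] = (n − i)/n. Summing: Σ_{i=1}^{148} (n − i)/n = (0 + 1 + … + 147)/148 = 148(148 − 1)/(2·148) = (148 − 1)/2.
Hence E[X] = Σ_{i=1}^{148} (148 − i)/148 = 147/2 ≈ 73.50000.

E[X] = 147/2 = 73.50000.


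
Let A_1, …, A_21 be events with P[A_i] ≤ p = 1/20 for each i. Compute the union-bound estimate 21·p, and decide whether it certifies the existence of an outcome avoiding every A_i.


Union bound: P[∪_{i=1}^{21} A_i] ≤ Σ_i P[A_i] ≤ 21·p = 21·(1/20) = 21/20.
Numerically: 21/20 ≈ 1.0500.
Is 21/20 < 1? NO.
Since the bound 21/20 is ≥ 1, the union bound is uninformative here; it does NOT by itself certify existence.

21·p = 21/20 ≈ 1.0500; existence NOT certified by the union bound.


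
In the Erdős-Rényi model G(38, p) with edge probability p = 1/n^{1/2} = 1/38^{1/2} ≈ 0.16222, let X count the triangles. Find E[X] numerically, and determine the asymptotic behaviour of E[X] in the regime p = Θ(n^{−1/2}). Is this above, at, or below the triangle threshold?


Number of potential triangles: C(38, 3) = 8436.
Each occurs with probability p³ ≈ (0.16222)³ ≈ 4.2689848e-03.
By linearity: E[X] = C(38, 3)·p³ ≈ 8436 · 4.2689848e-03 ≈ 36.01316.
Since α = 1/2 < 1, p = c/n^{1/2} ≫ 1/n is above the triangle threshold p ~ 1/n. Asymptotically E[X] ~ (c³/6)·n^{3(1−α)} = (1³/6)·n^{1.5} → ∞; triangles are abundant w.h.p.

E[X] ≈ 36.01316; in regime p = Θ(1/n^{1/2}) E[X] diverges (above the triangle threshold p ~ 1/n).


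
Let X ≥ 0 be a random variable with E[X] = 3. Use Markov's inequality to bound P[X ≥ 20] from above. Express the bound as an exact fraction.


μ = E[X] = 3, a = 20.
Markov: P[X ≥ 20] ≤ μ/a = (3)/20 = 3/20.
Numerically: ≈ 0.15000.
(Since a = 20 > μ = 3.00000, the bound 3/20 is < 1 and informative.)

P[X ≥ 20] ≤ 3/20 ≈ 0.15000.


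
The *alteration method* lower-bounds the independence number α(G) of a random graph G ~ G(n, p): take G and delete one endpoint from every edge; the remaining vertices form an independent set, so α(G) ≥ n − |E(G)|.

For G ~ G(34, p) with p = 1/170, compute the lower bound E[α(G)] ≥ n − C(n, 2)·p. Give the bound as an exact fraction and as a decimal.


E[|E(G)|] = C(34, 2)·p = 561 · (1/170) = 33/10.
E[α(G)] ≥ n − E[|E(G)|] = 34 − 33/10 = 307/10.
Numerically: ≈ 30.7000.
(This is only a lower bound; the true E[α(G)] may be larger.)

E[α(G)] ≥ 307/10 ≈ 30.7000.


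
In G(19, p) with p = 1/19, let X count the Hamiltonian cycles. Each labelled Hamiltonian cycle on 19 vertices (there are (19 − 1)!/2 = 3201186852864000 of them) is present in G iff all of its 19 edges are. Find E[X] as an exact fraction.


K_19 has (19 − 1)!/2 = 3201186852864000 labelled Hamiltonian cycles.
For each such Hamiltonian cycle H, let X_H = 1 if all 19 edges of H are present in G. Then P[X_H = 1] = p^{19} = (1/19)^{19} = 1/1978419655660313589123979.
Summing the indicators: E[X] = Σ_H E[X_H] = 3201186852864000 · p^{19} = 3201186852864000 · 1/1978419655660313589123979 = 3201186852864000/1978419655660313589123979.
Numerically: E[X] ≈ 1.62e-09.

E[X] = 3201186852864000 · (1/19)^{19} = 3201186852864000/1978419655660313589123979 ≈ 1.62e-09.


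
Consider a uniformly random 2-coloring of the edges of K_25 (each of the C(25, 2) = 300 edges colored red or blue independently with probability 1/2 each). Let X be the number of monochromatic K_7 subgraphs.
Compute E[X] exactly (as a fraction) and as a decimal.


Let X = Σ_S X_S over the C(25, 7) = 480700 subsets S of size 7, where X_S = 1 if the K_7 on S is monochromatic.
For a fixed S, the K_7 on S has C(7, 2) = 21 edges. P[all 21 edges red] = (1/2)^21, and likewise for blue, so P[monochromatic] = 2·(1/2)^21 = 2^{1 − 21} = 1/1048576.
By linearity: E[X] = C(25, 7) · 2^{1 − 21} = 480700 · 1/1048576 = 120175/262144.
Numerically: E[X] ≈ 0.458.

E[X] = C(25,7)·2^(1−C(7,2)) = 120175/262144 ≈ 0.458.


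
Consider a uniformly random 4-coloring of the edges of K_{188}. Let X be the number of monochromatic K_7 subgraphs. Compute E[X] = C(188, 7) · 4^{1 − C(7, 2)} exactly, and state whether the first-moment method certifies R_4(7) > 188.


E[X] = C(188, 7) · 4^{1 − 21} = 1470936391496 · 4^{−20} = 1470936391496/1099511627776.
As a reduced fraction: E[X] = 183867048937/137438953472 ≈ 1.3378089.
Is E[X] < 1? NO.
Since E[X] ≥ 1, the first-moment bound is inconclusive at n = 188; it does NOT by itself certify R_4(7) > 188.

E[X] = 183867048937/137438953472 ≈ 1.3378089; E[X] ≥ 1; first-moment method inconclusive here.


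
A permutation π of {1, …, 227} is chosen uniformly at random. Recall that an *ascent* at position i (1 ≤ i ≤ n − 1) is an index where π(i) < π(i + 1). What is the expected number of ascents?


Write X = Σ X_I over i = 1, …, 226, with X_I the indicator of one ascent.
There are 226 indicators.
For each fixed i, the pair (π(i), π(i+1)) is a uniformly random ordered pair of distinct values from {1, …, 227}; by symmetry P[π(i) < π(i+1)] = 1/2.
By linearity: E[X] = 226 · (1/2) = (227 − 1) · (1/2) = 113 ≈ 113.000.

E[X] = 113 = 113.000.


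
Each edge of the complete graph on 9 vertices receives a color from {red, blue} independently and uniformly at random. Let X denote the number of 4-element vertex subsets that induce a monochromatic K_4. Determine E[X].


Let X = Σ_S X_S over the C(9, 4) = 126 subsets S of size 4, where X_S = 1 if the K_4 on S is monochromatic.
For a fixed S, the K_4 on S has C(4, 2) = 6 edges. P[all 6 edges red] = (1/2)^6, and likewise for blue, so P[monochromatic] = 2·(1/2)^6 = 2^{1 − 6} = 1/32.
By linearity of expectation: E[X] = C(9, 4) · 2^{1 − 6} = 126 · 1/32 = 63/16.
Numerically: E[X] ≈ 3.9375.

E[X] = C(9,4)·2^(1−C(4,2)) = 63/16 ≈ 3.9375.


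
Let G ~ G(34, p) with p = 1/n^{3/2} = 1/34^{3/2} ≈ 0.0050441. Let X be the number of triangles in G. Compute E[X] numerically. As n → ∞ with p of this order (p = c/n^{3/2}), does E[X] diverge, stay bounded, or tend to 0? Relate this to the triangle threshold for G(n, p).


Number of potential triangles: C(34, 3) = 5984.
Each occurs with probability p³ ≈ (0.0050441)³ ≈ 1.2833493e-07.
By linearity: E[X] = C(34, 3)·p³ ≈ 5984 · 1.2833493e-07 ≈ 0.00077.
Since α = 3/2 > 1, p = c/n^{3/2} = o(1/n) is below the triangle threshold p ~ 1/n. Asymptotically E[X] ~ (c³/6)·n^{3(1−α)} = (1³/6)·n^{-1.5} → 0, so by Markov's inequality G has no triangles w.h.p.

E[X] ≈ 0.00077; in regime p = Θ(1/n^{3/2}) E[X] tends to 0 (below the triangle threshold p ~ 1/n).


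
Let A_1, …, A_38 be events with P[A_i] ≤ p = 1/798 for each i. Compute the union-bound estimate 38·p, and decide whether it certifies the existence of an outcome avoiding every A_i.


Union bound: P[∪_{i=1}^{38} A_i] ≤ Σ_i P[A_i] ≤ 38·p = 38·(1/798) = 1/21.
Numerically: 1/21 ≈ 0.04762.
Is 1/21 < 1? YES.
Since P[∪ A_i] ≤ 1/21 < 1, the complement has P[∩ A_i^c] ≥ 1 − 1/21 = 20/21 > 0, so some outcome avoids every A_i.

38·p = 1/21 ≈ 0.04762; existence CERTIFIED by the union bound.


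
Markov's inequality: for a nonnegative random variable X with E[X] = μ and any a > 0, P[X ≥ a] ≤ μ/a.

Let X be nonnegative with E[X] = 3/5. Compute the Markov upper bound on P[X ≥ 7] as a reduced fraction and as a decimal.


μ = E[X] = 3/5, a = 7.
Markov: P[X ≥ 7] ≤ μ/a = (3/5)/7 = 3/35.
Numerically: ≈ 0.08571.
(Since a = 7 > μ = 0.60000, the bound 3/35 is < 1 and informative.)

P[X ≥ 7] ≤ 3/35 ≈ 0.08571.


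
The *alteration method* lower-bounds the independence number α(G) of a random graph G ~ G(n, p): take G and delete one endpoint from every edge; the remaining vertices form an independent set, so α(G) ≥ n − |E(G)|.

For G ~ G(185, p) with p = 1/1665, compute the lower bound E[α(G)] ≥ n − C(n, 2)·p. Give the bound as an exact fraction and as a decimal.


E[|E(G)|] = C(185, 2)·p = 17020 · (1/1665) = 92/9.
E[α(G)] ≥ n − E[|E(G)|] = 185 − 92/9 = 1573/9.
Numerically: ≈ 174.77778.
(This is only a lower bound; the true E[α(G)] may be larger.)

E[α(G)] ≥ 1573/9 ≈ 174.77778.


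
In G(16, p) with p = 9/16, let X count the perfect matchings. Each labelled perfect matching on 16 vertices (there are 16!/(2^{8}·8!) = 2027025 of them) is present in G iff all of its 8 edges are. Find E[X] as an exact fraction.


K_16 has 16!/(2^{8}·8!) = 2027025 labelled perfect matchings.
For each such perfect matching H, let X_H = 1 if all 8 edges of H are present in G. Then P[X_H = 1] = p^{8} = (9/16)^{8} = 43046721/4294967296.
By linearity: E[X] = Σ_H E[X_H] = 2027025 · p^{8} = 2027025 · 43046721/4294967296 = 87256779635025/4294967296.
Numerically: E[X] ≈ 2.03e+04.

E[X] = 2027025 · (9/16)^{8} = 87256779635025/4294967296 ≈ 2.03e+04.


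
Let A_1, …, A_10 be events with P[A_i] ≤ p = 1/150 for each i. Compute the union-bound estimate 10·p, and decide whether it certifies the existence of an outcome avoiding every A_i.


Union bound: P[∪_{i=1}^{10} A_i] ≤ Σ_i P[A_i] ≤ 10·p = 10·(1/150) = 1/15.
Numerically: 1/15 ≈ 0.066667.
Is 1/15 < 1? YES.
Since P[∪ A_i] ≤ 1/15 < 1, the complement has P[∩ A_i^c] ≥ 1 − 1/15 = 14/15 > 0, so some outcome avoids every A_i.

10·p = 1/15 ≈ 0.066667; existence CERTIFIED by the union bound.


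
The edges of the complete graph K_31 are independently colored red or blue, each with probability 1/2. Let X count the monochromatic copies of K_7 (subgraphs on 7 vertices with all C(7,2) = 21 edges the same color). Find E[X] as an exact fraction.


Let X = Σ_S X_S over the C(31, 7) = 2629575 subsets S of size 7, where X_S = 1 if the K_7 on S is monochromatic.
For a fixed S, the K_7 on S has C(7, 2) = 21 edges. P[all 21 edges red] = (1/2)^21, and likewise for blue, so P[monochromatic] = 2·(1/2)^21 = 2^{1 − 21} = 1/1048576.
By linearity of expectation: E[X] = C(31, 7) · 2^{1 − 21} = 2629575 · 1/1048576 = 2629575/1048576.
Numerically: E[X] ≈ 2.50776.

E[X] = C(31,7)·2^(1−C(7,2)) = 2629575/1048576 ≈ 2.50776.


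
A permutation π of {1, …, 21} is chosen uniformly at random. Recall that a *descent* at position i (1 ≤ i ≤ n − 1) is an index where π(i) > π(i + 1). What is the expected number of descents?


Write X = Σ X_I over i = 1, …, 20, with X_I the indicator of one descent.
There are 20 indicators.
For each fixed i, the pair (π(i), π(i+1)) is a uniformly random ordered pair of distinct values from {1, …, 21}; by symmetry P[π(i) > π(i+1)] = 1/2.
By linearity: E[X] = 20 · (1/2) = (21 − 1) · (1/2) = 10 ≈ 10.000.

E[X] = 10 = 10.000.


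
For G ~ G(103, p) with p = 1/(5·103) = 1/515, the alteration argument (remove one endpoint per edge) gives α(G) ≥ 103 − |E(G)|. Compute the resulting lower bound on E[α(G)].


E[|E(G)|] = C(103, 2)·p = 5253 · (1/515) = 51/5.
E[α(G)] ≥ n − E[|E(G)|] = 103 − 51/5 = 464/5.
Numerically: ≈ 92.80000.
(This is only a lower bound; the true E[α(G)] may be larger.)

E[α(G)] ≥ 464/5 ≈ 92.80000.


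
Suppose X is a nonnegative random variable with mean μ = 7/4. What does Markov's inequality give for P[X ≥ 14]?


μ = E[X] = 7/4, a = 14.
Markov: P[X ≥ 14] ≤ μ/a = (7/4)/14 = 1/8.
Numerically: ≈ 0.125000.
(Since a = 14 > μ = 1.750000, the bound 1/8 is < 1 and informative.)

P[X ≥ 14] ≤ 1/8 ≈ 0.125000.


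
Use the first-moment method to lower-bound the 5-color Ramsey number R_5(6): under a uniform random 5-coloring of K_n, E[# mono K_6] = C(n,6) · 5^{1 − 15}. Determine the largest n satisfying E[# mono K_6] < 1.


We need C(n, 6) · 5^{1 − 15} < 1, i.e. C(n, 6) < 5^{15 − 1} = 6103515625.
Check values of n near the boundary:
  n = 124: C(124, 6) = 4465475476; 4465475476 < 6103515625? YES
  n = 125: C(125, 6) = 4690625500; 4690625500 < 6103515625? YES
  n = 126: C(126, 6) = 4925156775; 4925156775 < 6103515625? YES
  n = 127: C(127, 6) = 5169379425; 5169379425 < 6103515625? YES
  n = 128: C(128, 6) = 5423611200; 5423611200 < 6103515625? YES
  n = 129: C(129, 6) = 5688177600; 5688177600 < 6103515625? YES
  n = 130: C(130, 6) = 5963412000; 5963412000 < 6103515625? YES
  n = 131: C(131, 6) = 6249655776; 6249655776 < 6103515625? NO
The largest n with C(n, 6) < 6103515625 is n = 130 (where E[X] = 47707296/48828125 ≈ 0.97705). Hence R_5(6) > 130, i.e. R_5(6) ≥ 131.

Largest n = 130; hence R_5(6) > 130.


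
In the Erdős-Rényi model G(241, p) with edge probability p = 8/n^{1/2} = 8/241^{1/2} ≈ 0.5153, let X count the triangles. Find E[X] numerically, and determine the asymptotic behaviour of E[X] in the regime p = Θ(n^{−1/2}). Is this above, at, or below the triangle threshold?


Number of potential triangles: C(241, 3) = 2303960.
Each occurs with probability p³ ≈ (0.5153)³ ≈ 1.368499e-01.
By linearity: E[X] = C(241, 3)·p³ ≈ 2303960 · 1.368499e-01 ≈ 315296.6322.
Since α = 1/2 < 1, p = c/n^{1/2} ≫ 1/n is above the triangle threshold p ~ 1/n. Asymptotically E[X] ~ (c³/6)·n^{3(1−α)} = (8³/6)·n^{1.5} → ∞; triangles are abundant w.h.p.

E[X] ≈ 315296.6322; in regime p = Θ(1/n^{1/2}) E[X] diverges (above the triangle threshold p ~ 1/n).


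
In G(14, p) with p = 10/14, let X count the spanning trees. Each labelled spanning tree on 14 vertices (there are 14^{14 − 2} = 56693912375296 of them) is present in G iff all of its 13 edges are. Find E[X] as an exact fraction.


K_14 has 14^{14 − 2} = 56693912375296 labelled spanning trees.
For each such spanning tree H, let X_H = 1 if all 13 edges of H are present in G. Then P[X_H = 1] = p^{13} = (5/7)^{13} = 1220703125/96889010407.
By linearity of expectation: E[X] = Σ_H E[X_H] = 56693912375296 · p^{13} = 56693912375296 · 1220703125/96889010407 = 5000000000000/7.
Numerically: E[X] ≈ 7.14e+11.

E[X] = 56693912375296 · (5/7)^{13} = 5000000000000/7 ≈ 7.14e+11.


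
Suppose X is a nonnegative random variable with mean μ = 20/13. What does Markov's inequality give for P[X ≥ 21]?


μ = E[X] = 20/13, a = 21.
Markov: P[X ≥ 21] ≤ μ/a = (20/13)/21 = 20/273.
Numerically: ≈ 0.0733.
(Since a = 21 > μ = 1.5385, the bound 20/273 is < 1 and informative.)

P[X ≥ 21] ≤ 20/273 ≈ 0.0733.


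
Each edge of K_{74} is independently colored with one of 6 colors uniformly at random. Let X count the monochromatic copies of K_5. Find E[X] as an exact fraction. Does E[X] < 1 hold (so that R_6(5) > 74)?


E[X] = C(74, 5) · 6^{1 − 10} = 16108764 · 6^{−9} = 16108764/10077696.
As a reduced fraction: E[X] = 1342397/839808 ≈ 1.59846.
Is E[X] < 1? NO.
Since E[X] ≥ 1, the first-moment bound is inconclusive at n = 74; it does NOT by itself certify R_6(5) > 74.

E[X] = 1342397/839808 ≈ 1.59846; E[X] ≥ 1; first-moment method inconclusive here.


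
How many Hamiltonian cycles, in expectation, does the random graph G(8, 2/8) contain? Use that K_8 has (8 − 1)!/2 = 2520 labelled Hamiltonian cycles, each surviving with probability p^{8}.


K_8 has (8 − 1)!/2 = 2520 labelled Hamiltonian cycles.
For each such Hamiltonian cycle H, let X_H = 1 if all 8 edges of H are present in G. Then P[X_H = 1] = p^{8} = (1/4)^{8} = 1/65536.
By linearity of expectation: E[X] = Σ_H E[X_H] = 2520 · p^{8} = 2520 · 1/65536 = 315/8192.
Numerically: E[X] ≈ 0.038452.

E[X] = 2520 · (1/4)^{8} = 315/8192 ≈ 0.038452.


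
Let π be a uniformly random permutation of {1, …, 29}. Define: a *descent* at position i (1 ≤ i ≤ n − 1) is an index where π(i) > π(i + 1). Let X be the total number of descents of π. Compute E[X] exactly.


Write X = Σ X_I over i = 1, …, 28, with X_I the indicator of one descent.
There are 28 indicators.
For each fixed i, the pair (π(i), π(i+1)) is a uniformly random ordered pair of distinct values from {1, …, 29}; by symmetry P[π(i) > π(i+1)] = 1/2.
By linearity: E[X] = 28 · (1/2) = (29 − 1) · (1/2) = 14 ≈ 14.000.

E[X] = 14 = 14.000.


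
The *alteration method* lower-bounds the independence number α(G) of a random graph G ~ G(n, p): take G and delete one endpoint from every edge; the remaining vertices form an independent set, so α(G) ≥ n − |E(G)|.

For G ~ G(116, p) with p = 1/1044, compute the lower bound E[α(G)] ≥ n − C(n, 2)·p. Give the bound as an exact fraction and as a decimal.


E[|E(G)|] = C(116, 2)·p = 6670 · (1/1044) = 115/18.
E[α(G)] ≥ n − E[|E(G)|] = 116 − 115/18 = 1973/18.
Numerically: ≈ 109.611111.
(This is only a lower bound; the true E[α(G)] may be larger.)

E[α(G)] ≥ 1973/18 ≈ 109.611111.
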